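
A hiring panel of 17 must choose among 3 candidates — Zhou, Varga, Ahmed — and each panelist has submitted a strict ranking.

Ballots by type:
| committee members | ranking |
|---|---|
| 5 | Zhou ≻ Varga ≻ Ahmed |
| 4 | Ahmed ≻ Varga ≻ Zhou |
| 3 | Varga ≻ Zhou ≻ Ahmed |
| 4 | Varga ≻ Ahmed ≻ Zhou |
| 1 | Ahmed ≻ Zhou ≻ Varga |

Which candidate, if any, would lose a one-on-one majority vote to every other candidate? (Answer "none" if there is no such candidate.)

Head-to-head results (17 committee members):
Zhou vs Varga: 6 to 11, Varga.
Zhou–Ahmed: Ahmed 9–8.
Varga vs Ahmed: Varga is ranked higher on 5+3+4 = 12 ballots, Ahmed on 5. Varga wins 12–5.
Zhou loses to every other candidate — it is the Condorcet loser.

Zhou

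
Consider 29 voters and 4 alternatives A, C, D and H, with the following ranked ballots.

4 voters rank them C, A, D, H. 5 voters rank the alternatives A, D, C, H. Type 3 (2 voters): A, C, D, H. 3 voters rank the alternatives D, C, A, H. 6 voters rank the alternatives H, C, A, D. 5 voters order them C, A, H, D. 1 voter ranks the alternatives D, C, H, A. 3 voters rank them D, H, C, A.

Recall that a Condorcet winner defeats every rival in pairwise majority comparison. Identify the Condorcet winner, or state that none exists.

C

Head-to-head results (29 voters):
A vs C: C, 22–7.
A–D: A 22–7.
A–H: A 19–10.
C vs D: C preferred on 4+2+6+5 = 17 ballots; C wins 17–12.
C vs H: C preferred on 4+5+2+3+5+1 = 20 ballots; C wins 20–9.
D vs H: D preferred on 4+5+2+3+1+3 = 18 ballots; D wins 18–11.
C beats each of A, D, H — C is the Condorcet winner.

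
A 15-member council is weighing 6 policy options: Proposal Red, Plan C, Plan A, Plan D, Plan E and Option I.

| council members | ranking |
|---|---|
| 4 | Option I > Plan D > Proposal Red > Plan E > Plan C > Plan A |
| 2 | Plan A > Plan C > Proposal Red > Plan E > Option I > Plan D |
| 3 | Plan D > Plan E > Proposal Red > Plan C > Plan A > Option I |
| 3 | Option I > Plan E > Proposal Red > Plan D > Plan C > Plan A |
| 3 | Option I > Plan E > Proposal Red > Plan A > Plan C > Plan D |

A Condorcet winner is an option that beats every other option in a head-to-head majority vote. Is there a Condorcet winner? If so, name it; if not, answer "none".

Option I

Check each pair by majority over 15 ballots:
Proposal Red vs Plan C: 4+3+3+3 = 13 for Proposal Red, 2 for Plan C — Proposal Red by 13–2.
Proposal Red vs Plan A: 4+3+3+3 = 13 for Proposal Red, 2 for Plan A — Proposal Red by 13–2.
Proposal Red vs Plan D: Proposal Red is ranked higher on 2+3+3 = 8 ballots, Plan D on 7. Proposal Red wins 8–7.
Proposal Red vs Plan E: Proposal Red is ranked higher on 4+2 = 6 ballots, Plan E on 9. Plan E wins 9–6.
Proposal Red vs Option I: 5 to 10, Option I.
Plan C vs Plan A: 10 to 5, Plan C.
Plan C vs Plan D: Plan C is ranked higher on 2+3 = 5 ballots, Plan D on 10. Plan D wins 10–5.
Plan C vs Plan E: Plan C preferred on 2 ballots; Plan E wins 13–2.
Plan C vs Option I: 5 to 10, Option I.
Plan A vs Plan D: Plan A preferred on 2+3 = 5 ballots; Plan D wins 10–5.
Plan A vs Plan E: Plan A preferred on 2 ballots; Plan E wins 13–2.
Plan A vs Option I: Plan A preferred on 2+3 = 5 ballots; Option I wins 10–5.
Plan D vs Plan E: 4+3 = 7 for Plan D, 8 for Plan E — Plan E by 8–7.
Plan D vs Option I: Plan D is ranked higher on 3 ballots, Option I on 12. Option I wins 12–3.
Plan E vs Option I: Plan E preferred on 2+3 = 5 ballots; Option I wins 10–5.
Option I wins every pairwise contest, so Option I is the Condorcet winner.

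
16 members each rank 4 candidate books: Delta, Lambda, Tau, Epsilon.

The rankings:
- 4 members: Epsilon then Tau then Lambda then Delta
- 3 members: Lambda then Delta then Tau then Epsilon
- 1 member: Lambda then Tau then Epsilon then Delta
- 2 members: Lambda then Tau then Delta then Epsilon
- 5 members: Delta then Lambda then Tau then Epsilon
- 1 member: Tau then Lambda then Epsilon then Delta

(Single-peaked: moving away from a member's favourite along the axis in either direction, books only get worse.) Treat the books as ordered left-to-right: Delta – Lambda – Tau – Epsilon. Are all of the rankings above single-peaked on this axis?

yes

Axis positions: Delta=1, Lambda=2, Tau=3, Epsilon=4.
Cluster 1 (peak Epsilon at position 4): ranking walks positions 4-3-2-1, expanding outward from the peak — single-peaked.
Cluster 2 (peak Lambda at position 2): ranking walks positions 2-1-3-4, expanding outward from the peak — single-peaked.
Cluster 3 (peak Lambda at position 2): ranking walks positions 2-3-4-1, expanding outward from the peak — single-peaked.
Cluster 4 (peak Lambda at position 2): ranking walks positions 2-3-1-4, expanding outward from the peak — single-peaked.
Cluster 5 (peak Delta at position 1): ranking walks positions 1-2-3-4, expanding outward from the peak — single-peaked.
Cluster 6 (peak Tau at position 3): ranking walks positions 3-2-4-1, expanding outward from the peak — single-peaked.
Every ranking is single-peaked on this axis.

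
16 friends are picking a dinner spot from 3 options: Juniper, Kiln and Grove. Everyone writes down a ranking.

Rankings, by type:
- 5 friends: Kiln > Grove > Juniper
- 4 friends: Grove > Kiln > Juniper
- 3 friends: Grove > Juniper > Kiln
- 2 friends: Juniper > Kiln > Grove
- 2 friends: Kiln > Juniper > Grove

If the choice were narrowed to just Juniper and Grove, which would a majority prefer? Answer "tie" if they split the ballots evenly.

Ballots ranking Juniper above Grove: 2 + 2 = 4.
Ballots ranking Grove above Juniper: 16 − 4 = 12.
Grove wins the head-to-head 12–4.

Grove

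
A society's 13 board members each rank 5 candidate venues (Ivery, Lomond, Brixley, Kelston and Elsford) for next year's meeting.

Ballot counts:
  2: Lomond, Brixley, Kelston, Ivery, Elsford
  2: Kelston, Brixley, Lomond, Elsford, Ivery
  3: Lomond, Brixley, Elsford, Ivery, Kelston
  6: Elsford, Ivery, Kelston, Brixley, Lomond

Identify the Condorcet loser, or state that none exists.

none

Head-to-head results (13 organisers):
Ivery vs Lomond: 6 for Ivery, 7 for Lomond — Lomond by 7–6.
Ivery vs Brixley: Ivery is ranked higher on 6 ballots, Brixley on 7. Brixley wins 7–6.
Ivery vs Kelston: Ivery is ranked higher on 3+6 = 9 ballots, Kelston on 4. Ivery wins 9–4.
Ivery–Elsford: Elsford 11–2.
Lomond vs Brixley: Lomond preferred on 2+3 = 5 ballots; Brixley wins 8–5.
Lomond vs Kelston: Lomond preferred on 2+3 = 5 ballots; Kelston wins 8–5.
Lomond vs Elsford: Lomond preferred on 2+2+3 = 7 ballots; Lomond wins 7–6.
Brixley vs Kelston: 2+3 = 5 for Brixley, 8 for Kelston — Kelston by 8–5.
Brixley vs Elsford: Brixley wins 7–6.
Kelston–Elsford: Elsford 9–4.
No city is winless: Ivery beats Kelston; Lomond beats Ivery; Brixley beats Ivery; Kelston beats Lomond; Elsford beats Ivery. There is no Condorcet loser.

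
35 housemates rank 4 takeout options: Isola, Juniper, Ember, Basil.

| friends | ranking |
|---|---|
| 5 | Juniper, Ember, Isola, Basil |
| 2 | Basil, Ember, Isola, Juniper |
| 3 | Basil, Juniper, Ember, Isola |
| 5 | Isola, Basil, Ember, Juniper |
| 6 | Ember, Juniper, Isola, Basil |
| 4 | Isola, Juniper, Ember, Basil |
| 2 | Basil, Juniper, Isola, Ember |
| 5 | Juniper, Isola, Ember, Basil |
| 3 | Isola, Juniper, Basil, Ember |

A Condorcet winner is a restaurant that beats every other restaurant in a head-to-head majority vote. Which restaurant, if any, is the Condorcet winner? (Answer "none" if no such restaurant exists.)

Pairwise majorities:
Isola vs Juniper: 2+5+4+3 = 14 for Isola, 21 for Juniper — Juniper by 21–14.
Isola vs Ember: Isola preferred on 5+4+2+5+3 = 19 ballots; Isola wins 19–16.
Isola–Basil: Isola 28–7.
Juniper vs Ember: Juniper is ranked higher on 5+3+4+2+5+3 = 22 ballots, Ember on 13. Juniper wins 22–13.
Juniper vs Basil: 5+6+4+5+3 = 23 for Juniper, 12 for Basil — Juniper by 23–12.
Ember vs Basil: Ember is ranked higher on 5+6+4+5 = 20 ballots, Basil on 15. Ember wins 20–15.
Juniper defeats every rival head-to-head and is the Condorcet winner.

Juniper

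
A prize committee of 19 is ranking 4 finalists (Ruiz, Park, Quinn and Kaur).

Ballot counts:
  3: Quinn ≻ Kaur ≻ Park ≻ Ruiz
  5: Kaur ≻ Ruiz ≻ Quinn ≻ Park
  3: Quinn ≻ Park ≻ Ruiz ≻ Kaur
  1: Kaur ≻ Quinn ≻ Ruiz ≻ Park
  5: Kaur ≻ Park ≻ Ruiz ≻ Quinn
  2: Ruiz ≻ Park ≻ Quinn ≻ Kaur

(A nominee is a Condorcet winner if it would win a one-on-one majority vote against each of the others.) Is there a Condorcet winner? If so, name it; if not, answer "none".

Head-to-head results (19 jurors):
Ruiz–Park: Park 11–8.
Ruiz vs Quinn: Ruiz wins 12–7.
Ruiz vs Kaur: Kaur wins 14–5.
Park vs Quinn: Quinn wins 12–7.
Park vs Kaur: Kaur wins 14–5.
Quinn–Kaur: Kaur 11–8.
Only Kaur has no losses; Kaur is the Condorcet winner.

Kaur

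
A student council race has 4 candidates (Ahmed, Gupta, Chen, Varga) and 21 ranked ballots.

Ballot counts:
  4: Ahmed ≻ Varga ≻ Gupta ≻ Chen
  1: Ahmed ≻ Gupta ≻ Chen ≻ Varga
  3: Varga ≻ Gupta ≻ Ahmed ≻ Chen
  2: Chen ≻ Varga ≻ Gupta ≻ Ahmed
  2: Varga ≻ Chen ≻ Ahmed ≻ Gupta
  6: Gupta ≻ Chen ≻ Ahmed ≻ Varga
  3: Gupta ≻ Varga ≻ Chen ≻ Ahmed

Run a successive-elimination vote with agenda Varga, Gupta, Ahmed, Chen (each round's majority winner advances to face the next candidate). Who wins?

Chen

Round 1: Varga vs Gupta — 11–10, Varga advances.
Round 2: Varga vs Ahmed — 10–11, Ahmed advances.
Round 3: Ahmed vs Chen — 8–13, Chen advances.
The agenda winner is Chen.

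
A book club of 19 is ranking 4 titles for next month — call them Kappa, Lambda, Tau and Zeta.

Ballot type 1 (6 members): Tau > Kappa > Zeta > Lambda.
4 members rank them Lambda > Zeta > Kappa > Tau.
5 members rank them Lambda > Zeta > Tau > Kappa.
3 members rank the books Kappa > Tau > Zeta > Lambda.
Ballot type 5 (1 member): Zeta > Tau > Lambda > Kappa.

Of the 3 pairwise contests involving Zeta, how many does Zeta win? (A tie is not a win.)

Zeta against each rival (19 members):
Zeta vs Kappa: 4+5+1 = 10 for Zeta, 9 for Kappa — Zeta by 10–9.
Zeta–Lambda: Zeta 10–9.
Zeta vs Tau: Zeta, 10–9.
Zeta beats Kappa, Lambda, Tau — 3 pairwise wins.

3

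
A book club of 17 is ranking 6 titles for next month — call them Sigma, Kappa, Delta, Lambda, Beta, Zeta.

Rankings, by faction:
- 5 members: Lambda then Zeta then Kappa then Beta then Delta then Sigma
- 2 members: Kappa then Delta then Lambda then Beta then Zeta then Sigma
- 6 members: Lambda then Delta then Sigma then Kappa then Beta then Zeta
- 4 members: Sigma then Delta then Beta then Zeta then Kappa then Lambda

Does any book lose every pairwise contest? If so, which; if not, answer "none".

none

Pairwise majorities:
Sigma vs Kappa: Sigma, 10–7.
Sigma vs Delta: 4 for Sigma, 13 for Delta — Delta by 13–4.
Sigma–Lambda: Lambda 13–4.
Sigma–Beta: Sigma 10–7.
Sigma–Zeta: Sigma 10–7.
Kappa vs Delta: Delta, 10–7.
Kappa vs Lambda: Lambda, 11–6.
Kappa–Beta: Kappa 13–4.
Kappa vs Zeta: Zeta, 9–8.
Delta–Lambda: Lambda 11–6.
Delta vs Beta: Delta is ranked higher on 2+6+4 = 12 ballots, Beta on 5. Delta wins 12–5.
Delta vs Zeta: 2+6+4 = 12 for Delta, 5 for Zeta — Delta by 12–5.
Lambda vs Beta: 13 to 4, Lambda.
Lambda vs Zeta: Lambda, 13–4.
Beta–Zeta: Beta 12–5.
Each book has at least one pairwise win (Sigma beats Kappa; Kappa beats Beta; Delta beats Sigma; Lambda beats Sigma; Beta beats Zeta; Zeta beats Kappa) — no Condorcet loser.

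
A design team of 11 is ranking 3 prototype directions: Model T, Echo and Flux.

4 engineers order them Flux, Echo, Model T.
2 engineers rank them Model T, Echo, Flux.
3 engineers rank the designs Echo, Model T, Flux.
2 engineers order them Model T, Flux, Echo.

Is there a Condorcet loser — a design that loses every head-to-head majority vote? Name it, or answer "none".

Head-to-head results (11 engineers):
Model T vs Echo: Model T is ranked higher on 2+2 = 4 ballots, Echo on 7. Echo wins 7–4.
Model T vs Flux: Model T preferred on 2+3+2 = 7 ballots; Model T wins 7–4.
Echo vs Flux: Echo is ranked higher on 2+3 = 5 ballots, Flux on 6. Flux wins 6–5.
No design is winless: Model T beats Flux; Echo beats Model T; Flux beats Echo. There is no Condorcet loser.

none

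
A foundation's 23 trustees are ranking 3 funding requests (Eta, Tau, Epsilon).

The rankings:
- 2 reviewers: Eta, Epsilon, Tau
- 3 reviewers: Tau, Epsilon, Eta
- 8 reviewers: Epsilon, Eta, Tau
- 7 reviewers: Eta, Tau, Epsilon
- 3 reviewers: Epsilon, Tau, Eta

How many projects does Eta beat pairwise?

Eta against each rival (23 reviewers):
Eta vs Tau: Eta preferred on 2+8+7 = 17 ballots; Eta wins 17–6.
Eta vs Epsilon: Eta is ranked higher on 2+7 = 9 ballots, Epsilon on 14. Epsilon wins 14–9.
Eta beats Tau; loses to Epsilon — 1 pairwise win.

1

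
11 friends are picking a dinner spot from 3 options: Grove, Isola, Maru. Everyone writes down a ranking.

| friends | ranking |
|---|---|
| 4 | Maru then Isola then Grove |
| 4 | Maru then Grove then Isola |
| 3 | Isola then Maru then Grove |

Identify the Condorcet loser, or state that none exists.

Head-to-head results (11 friends):
Grove vs Isola: Isola, 7–4.
Grove–Maru: Maru 11–0.
Isola vs Maru: Maru, 8–3.
Only Grove has no wins; Grove is the Condorcet loser.

Grove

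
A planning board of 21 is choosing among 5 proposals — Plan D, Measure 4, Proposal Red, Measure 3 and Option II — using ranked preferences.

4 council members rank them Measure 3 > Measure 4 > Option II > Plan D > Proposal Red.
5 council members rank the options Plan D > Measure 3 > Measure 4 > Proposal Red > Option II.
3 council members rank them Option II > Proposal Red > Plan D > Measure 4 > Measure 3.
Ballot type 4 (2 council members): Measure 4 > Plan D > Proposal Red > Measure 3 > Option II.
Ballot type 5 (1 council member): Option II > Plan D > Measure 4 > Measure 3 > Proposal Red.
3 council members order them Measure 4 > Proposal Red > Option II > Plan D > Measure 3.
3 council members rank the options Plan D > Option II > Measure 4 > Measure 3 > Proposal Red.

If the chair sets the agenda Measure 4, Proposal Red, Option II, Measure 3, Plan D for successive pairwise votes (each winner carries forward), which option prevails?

Round 1: Measure 4 vs Proposal Red — 18–3, Measure 4 advances.
Round 2: Measure 4 vs Option II — 14–7, Measure 4 advances.
Round 3: Measure 4 vs Measure 3 — 12–9, Measure 4 advances.
Round 4: Measure 4 vs Plan D — 9–12, Plan D advances.
The agenda winner is Plan D.

Plan D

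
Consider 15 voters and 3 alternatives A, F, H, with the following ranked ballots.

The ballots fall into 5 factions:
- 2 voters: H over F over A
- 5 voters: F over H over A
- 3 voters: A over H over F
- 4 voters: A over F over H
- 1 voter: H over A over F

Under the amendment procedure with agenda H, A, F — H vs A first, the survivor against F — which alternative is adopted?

F

Round 1: H vs A — 8–7, H advances.
Round 2: H vs F — 6–9, F advances.
The agenda winner is F.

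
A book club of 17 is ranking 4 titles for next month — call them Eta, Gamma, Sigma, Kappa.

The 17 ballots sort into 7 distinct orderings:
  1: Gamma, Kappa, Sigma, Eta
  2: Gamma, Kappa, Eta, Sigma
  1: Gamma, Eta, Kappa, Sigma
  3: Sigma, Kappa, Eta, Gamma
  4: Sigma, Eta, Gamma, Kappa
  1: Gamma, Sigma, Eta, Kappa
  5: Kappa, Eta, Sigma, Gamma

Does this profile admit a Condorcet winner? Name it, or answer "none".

Check each pair by majority over 17 ballots:
Eta vs Gamma: 12 to 5, Eta.
Eta vs Sigma: Eta preferred on 2+1+5 = 8 ballots; Sigma wins 9–8.
Eta vs Kappa: 6 to 11, Kappa.
Gamma vs Sigma: Gamma is ranked higher on 1+2+1+1 = 5 ballots, Sigma on 12. Sigma wins 12–5.
Gamma vs Kappa: 9 to 8, Gamma.
Sigma vs Kappa: Sigma is ranked higher on 3+4+1 = 8 ballots, Kappa on 9. Kappa wins 9–8.
Each book drops at least one matchup (Eta loses to Sigma; Gamma loses to Eta; Sigma loses to Kappa; Kappa loses to Gamma); the cycle Eta > Gamma > Kappa > Eta rules out a Condorcet winner.

none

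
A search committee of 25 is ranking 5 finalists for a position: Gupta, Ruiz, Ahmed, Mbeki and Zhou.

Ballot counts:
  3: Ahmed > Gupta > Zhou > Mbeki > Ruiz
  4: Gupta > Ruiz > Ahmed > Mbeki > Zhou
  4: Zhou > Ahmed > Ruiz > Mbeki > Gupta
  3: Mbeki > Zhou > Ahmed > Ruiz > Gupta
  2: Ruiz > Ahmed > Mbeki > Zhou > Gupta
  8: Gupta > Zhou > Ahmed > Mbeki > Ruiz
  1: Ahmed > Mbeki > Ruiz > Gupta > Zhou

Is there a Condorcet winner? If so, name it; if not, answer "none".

none

Head-to-head results (25 committee members):
Gupta vs Ruiz: 3+4+8 = 15 for Gupta, 10 for Ruiz — Gupta by 15–10.
Gupta vs Ahmed: 4+8 = 12 for Gupta, 13 for Ahmed — Ahmed by 13–12.
Gupta vs Mbeki: 3+4+8 = 15 for Gupta, 10 for Mbeki — Gupta by 15–10.
Gupta vs Zhou: Gupta is ranked higher on 3+4+8+1 = 16 ballots, Zhou on 9. Gupta wins 16–9.
Ruiz vs Ahmed: Ruiz preferred on 4+2 = 6 ballots; Ahmed wins 19–6.
Ruiz vs Mbeki: 4+4+2 = 10 for Ruiz, 15 for Mbeki — Mbeki by 15–10.
Ruiz vs Zhou: Ruiz is ranked higher on 4+2+1 = 7 ballots, Zhou on 18. Zhou wins 18–7.
Ahmed vs Mbeki: Ahmed is ranked higher on 3+4+4+2+8+1 = 22 ballots, Mbeki on 3. Ahmed wins 22–3.
Ahmed vs Zhou: 3+4+2+1 = 10 for Ahmed, 15 for Zhou — Zhou by 15–10.
Mbeki vs Zhou: Mbeki is ranked higher on 4+3+2+1 = 10 ballots, Zhou on 15. Zhou wins 15–10.
Every candidate loses at least once (Gupta loses to Ahmed; Ruiz loses to Gupta; Ahmed loses to Zhou; Mbeki loses to Gupta; Zhou loses to Gupta). The majority relation contains the cycle Gupta > Zhou > Ahmed > Gupta, so there is no Condorcet winner.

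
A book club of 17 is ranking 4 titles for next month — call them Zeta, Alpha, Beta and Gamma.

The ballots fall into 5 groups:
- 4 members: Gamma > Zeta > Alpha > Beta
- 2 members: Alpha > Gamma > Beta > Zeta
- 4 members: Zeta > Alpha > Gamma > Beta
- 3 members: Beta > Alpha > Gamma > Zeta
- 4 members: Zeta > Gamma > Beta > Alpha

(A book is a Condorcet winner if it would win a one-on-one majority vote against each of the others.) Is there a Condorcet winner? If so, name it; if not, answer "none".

none

Pairwise majorities:
Zeta vs Alpha: Zeta, 12–5.
Zeta vs Beta: Zeta, 12–5.
Zeta vs Gamma: Gamma wins 9–8.
Alpha vs Beta: Alpha wins 10–7.
Alpha vs Gamma: Alpha, 9–8.
Beta vs Gamma: Gamma wins 14–3.
No book is unbeaten: Zeta loses to Gamma; Alpha loses to Zeta; Beta loses to Zeta; Gamma loses to Alpha. In particular Zeta > Alpha > Gamma > Zeta is a majority cycle — no Condorcet winner exists.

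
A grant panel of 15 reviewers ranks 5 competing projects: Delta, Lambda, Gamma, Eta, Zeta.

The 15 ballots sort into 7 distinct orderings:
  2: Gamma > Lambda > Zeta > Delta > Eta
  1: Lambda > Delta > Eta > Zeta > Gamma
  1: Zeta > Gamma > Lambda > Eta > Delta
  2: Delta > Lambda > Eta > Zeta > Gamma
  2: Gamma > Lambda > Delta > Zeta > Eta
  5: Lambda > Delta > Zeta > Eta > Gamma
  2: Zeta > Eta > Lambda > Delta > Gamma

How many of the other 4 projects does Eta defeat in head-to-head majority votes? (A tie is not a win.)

1

Eta against each rival (15 reviewers):
Eta–Delta: Delta 12–3.
Eta vs Lambda: Lambda, 13–2.
Eta vs Gamma: Eta preferred on 1+2+5+2 = 10 ballots; Eta wins 10–5.
Eta vs Zeta: Zeta, 12–3.
Eta beats Gamma; loses to Delta, Lambda, Zeta — 1 pairwise win.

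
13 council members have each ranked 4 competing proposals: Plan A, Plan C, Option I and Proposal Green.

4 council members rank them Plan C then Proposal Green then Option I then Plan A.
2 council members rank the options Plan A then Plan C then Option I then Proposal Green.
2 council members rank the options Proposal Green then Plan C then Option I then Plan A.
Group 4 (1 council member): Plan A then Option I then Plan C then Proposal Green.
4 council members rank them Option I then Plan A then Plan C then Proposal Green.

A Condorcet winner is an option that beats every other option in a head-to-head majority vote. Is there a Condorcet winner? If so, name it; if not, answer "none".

Pairwise majorities:
Plan A vs Plan C: 2+1+4 = 7 for Plan A, 6 for Plan C — Plan A by 7–6.
Plan A–Option I: Option I 10–3.
Plan A vs Proposal Green: 7 to 6, Plan A.
Plan C vs Option I: Plan C preferred on 4+2+2 = 8 ballots; Plan C wins 8–5.
Plan C vs Proposal Green: Plan C, 11–2.
Option I vs Proposal Green: Option I, 7–6.
No option is unbeaten: Plan A loses to Option I; Plan C loses to Plan A; Option I loses to Plan C; Proposal Green loses to Plan A. In particular Plan A > Plan C > Option I > Plan A is a majority cycle — no Condorcet winner exists.

none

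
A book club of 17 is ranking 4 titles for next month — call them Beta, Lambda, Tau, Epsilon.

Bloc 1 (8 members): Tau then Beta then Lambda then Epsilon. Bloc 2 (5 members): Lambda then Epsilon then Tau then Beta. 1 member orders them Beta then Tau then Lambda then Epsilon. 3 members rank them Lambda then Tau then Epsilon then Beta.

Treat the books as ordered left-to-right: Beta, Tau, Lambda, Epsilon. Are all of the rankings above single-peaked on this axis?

yes

Axis positions: Beta=1, Tau=2, Lambda=3, Epsilon=4.
Bloc 1 (peak Tau at position 2): ranking walks positions 2-1-3-4, expanding outward from the peak — single-peaked.
Bloc 2 (peak Lambda at position 3): ranking walks positions 3-4-2-1, expanding outward from the peak — single-peaked.
Bloc 3 (peak Beta at position 1): ranking walks positions 1-2-3-4, expanding outward from the peak — single-peaked.
Bloc 4 (peak Lambda at position 3): ranking walks positions 3-2-4-1, expanding outward from the peak — single-peaked.
Every ranking is single-peaked on this axis.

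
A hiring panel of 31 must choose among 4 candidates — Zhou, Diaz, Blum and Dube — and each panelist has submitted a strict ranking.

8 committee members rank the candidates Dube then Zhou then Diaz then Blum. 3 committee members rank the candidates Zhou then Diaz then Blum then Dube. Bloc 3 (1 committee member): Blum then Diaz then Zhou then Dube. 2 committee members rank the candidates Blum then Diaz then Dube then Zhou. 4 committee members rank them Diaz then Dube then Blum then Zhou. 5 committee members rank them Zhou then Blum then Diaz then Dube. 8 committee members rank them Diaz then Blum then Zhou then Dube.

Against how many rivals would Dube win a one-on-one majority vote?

Dube against each rival (31 committee members):
Dube vs Zhou: Dube is ranked higher on 8+2+4 = 14 ballots, Zhou on 17. Zhou wins 17–14.
Dube vs Diaz: Dube is ranked higher on 8 ballots, Diaz on 23. Diaz wins 23–8.
Dube vs Blum: 8+4 = 12 for Dube, 19 for Blum — Blum by 19–12.
Dube beats no one; loses to Zhou, Diaz, Blum — 0 pairwise wins.

0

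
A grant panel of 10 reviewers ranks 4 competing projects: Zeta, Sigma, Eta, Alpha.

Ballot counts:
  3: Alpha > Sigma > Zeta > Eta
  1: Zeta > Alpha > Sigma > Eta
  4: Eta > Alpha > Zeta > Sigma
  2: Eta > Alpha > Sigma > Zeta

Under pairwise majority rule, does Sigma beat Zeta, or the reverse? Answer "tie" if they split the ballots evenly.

Ballots ranking Sigma above Zeta: 3 + 2 = 5.
Ballots ranking Zeta above Sigma: 10 − 5 = 5.
5–5: the pair ties.

tie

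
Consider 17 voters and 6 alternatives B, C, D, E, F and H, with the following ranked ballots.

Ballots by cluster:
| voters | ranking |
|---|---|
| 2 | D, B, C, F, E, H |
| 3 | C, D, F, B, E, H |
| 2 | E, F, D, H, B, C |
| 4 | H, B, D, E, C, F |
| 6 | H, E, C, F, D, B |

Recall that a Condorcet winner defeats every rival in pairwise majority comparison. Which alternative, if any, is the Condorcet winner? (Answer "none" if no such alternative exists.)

H

Head-to-head results (17 voters):
B vs C: 8 to 9, C.
B vs D: D, 13–4.
B vs E: B preferred on 2+3+4 = 9 ballots; B wins 9–8.
B–F: F 11–6.
B vs H: 2+3 = 5 for B, 12 for H — H by 12–5.
C vs D: C, 9–8.
C vs E: E wins 12–5.
C vs F: C preferred on 2+3+4+6 = 15 ballots; C wins 15–2.
C vs H: H wins 12–5.
D vs E: D is ranked higher on 2+3+4 = 9 ballots, E on 8. D wins 9–8.
D vs F: D wins 9–8.
D vs H: H, 10–7.
E vs F: E, 12–5.
E vs H: H wins 10–7.
F vs H: F preferred on 2+3+2 = 7 ballots; H wins 10–7.
H defeats every rival head-to-head and is the Condorcet winner.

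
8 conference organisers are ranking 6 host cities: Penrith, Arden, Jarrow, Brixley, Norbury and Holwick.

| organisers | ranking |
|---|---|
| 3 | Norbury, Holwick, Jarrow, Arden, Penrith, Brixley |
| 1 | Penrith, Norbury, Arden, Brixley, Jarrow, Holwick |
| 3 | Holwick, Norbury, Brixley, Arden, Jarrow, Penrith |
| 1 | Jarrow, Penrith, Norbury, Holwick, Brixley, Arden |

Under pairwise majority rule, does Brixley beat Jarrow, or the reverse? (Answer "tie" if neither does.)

tie

Ballots ranking Brixley above Jarrow: 1 + 3 = 4.
Ballots ranking Jarrow above Brixley: 8 − 4 = 4.
4–4: the pair ties.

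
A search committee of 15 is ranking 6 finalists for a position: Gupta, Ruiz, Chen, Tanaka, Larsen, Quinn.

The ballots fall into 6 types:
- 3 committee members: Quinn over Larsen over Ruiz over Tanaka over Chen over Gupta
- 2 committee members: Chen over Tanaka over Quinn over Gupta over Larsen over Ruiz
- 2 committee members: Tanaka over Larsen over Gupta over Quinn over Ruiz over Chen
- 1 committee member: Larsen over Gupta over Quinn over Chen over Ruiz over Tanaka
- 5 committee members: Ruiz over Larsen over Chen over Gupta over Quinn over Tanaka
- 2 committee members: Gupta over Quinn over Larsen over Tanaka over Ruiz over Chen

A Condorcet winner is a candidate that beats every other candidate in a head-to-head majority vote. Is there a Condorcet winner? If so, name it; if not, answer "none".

Pairwise majorities:
Gupta–Ruiz: Ruiz 8–7.
Gupta–Chen: Chen 10–5.
Gupta vs Tanaka: Gupta wins 8–7.
Gupta vs Larsen: Larsen wins 11–4.
Gupta–Quinn: Gupta 10–5.
Ruiz–Chen: Ruiz 12–3.
Ruiz vs Tanaka: Ruiz, 9–6.
Ruiz vs Larsen: Larsen, 10–5.
Ruiz vs Quinn: Quinn wins 10–5.
Chen–Tanaka: Chen 8–7.
Chen vs Larsen: Larsen wins 13–2.
Chen vs Quinn: Quinn wins 8–7.
Tanaka vs Larsen: Larsen wins 11–4.
Tanaka–Quinn: Quinn 11–4.
Larsen vs Quinn: Larsen wins 8–7.
Larsen wins every pairwise contest, so Larsen is the Condorcet winner.

Larsen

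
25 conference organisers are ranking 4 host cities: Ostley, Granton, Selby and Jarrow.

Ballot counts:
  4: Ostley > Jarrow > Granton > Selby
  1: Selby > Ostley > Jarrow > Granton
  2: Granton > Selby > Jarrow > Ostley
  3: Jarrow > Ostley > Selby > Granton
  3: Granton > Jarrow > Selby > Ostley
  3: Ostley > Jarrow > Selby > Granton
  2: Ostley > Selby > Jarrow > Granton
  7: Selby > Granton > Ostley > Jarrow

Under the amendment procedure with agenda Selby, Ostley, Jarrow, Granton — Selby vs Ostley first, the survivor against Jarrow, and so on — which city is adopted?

Jarrow

Round 1: Selby vs Ostley — 13–12, Selby advances.
Round 2: Selby vs Jarrow — 12–13, Jarrow advances.
Round 3: Jarrow vs Granton — 13–12, Jarrow advances.
The agenda winner is Jarrow.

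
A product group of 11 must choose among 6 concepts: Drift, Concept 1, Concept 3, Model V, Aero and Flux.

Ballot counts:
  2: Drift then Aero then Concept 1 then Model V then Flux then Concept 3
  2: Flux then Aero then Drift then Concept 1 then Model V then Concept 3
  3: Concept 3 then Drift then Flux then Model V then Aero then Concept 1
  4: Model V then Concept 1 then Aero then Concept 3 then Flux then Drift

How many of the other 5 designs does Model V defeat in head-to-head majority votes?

Model V against each rival (11 engineers):
Model V vs Drift: Model V is ranked higher on 4 ballots, Drift on 7. Drift wins 7–4.
Model V vs Concept 1: Model V, 7–4.
Model V vs Concept 3: 2+2+4 = 8 for Model V, 3 for Concept 3 — Model V by 8–3.
Model V vs Aero: Model V wins 7–4.
Model V vs Flux: Model V, 6–5.
Model V beats Concept 1, Concept 3, Aero, Flux; loses to Drift — 4 pairwise wins.

4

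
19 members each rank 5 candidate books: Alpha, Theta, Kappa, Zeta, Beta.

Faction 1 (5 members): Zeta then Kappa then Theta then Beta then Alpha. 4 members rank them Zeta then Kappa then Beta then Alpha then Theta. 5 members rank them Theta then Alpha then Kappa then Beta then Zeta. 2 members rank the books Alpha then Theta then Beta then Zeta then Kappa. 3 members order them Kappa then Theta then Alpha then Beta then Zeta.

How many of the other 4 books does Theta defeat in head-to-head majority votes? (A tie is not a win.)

3

Theta against each rival (19 members):
Theta vs Alpha: Theta preferred on 5+5+3 = 13 ballots; Theta wins 13–6.
Theta vs Kappa: 7 to 12, Kappa.
Theta vs Zeta: Theta is ranked higher on 5+2+3 = 10 ballots, Zeta on 9. Theta wins 10–9.
Theta–Beta: Theta 15–4.
Theta beats Alpha, Zeta, Beta; loses to Kappa — 3 pairwise wins.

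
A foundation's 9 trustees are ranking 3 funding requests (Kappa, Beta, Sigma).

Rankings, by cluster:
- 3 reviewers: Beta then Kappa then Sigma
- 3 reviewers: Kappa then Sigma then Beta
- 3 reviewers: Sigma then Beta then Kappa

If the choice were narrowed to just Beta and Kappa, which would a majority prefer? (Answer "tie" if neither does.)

Ballots ranking Beta above Kappa: 3 + 3 = 6.
Ballots ranking Kappa above Beta: 9 − 6 = 3.
Beta wins the head-to-head 6–3.

Beta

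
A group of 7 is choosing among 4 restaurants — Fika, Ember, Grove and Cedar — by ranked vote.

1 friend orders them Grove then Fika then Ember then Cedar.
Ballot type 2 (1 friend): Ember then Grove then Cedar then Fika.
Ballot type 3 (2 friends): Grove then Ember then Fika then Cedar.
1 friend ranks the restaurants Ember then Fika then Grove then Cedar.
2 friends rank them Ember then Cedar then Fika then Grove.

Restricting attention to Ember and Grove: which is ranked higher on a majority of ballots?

Ballots ranking Ember above Grove: 1 + 1 + 2 = 4.
Ballots ranking Grove above Ember: 7 − 4 = 3.
Ember wins the head-to-head 4–3.

Ember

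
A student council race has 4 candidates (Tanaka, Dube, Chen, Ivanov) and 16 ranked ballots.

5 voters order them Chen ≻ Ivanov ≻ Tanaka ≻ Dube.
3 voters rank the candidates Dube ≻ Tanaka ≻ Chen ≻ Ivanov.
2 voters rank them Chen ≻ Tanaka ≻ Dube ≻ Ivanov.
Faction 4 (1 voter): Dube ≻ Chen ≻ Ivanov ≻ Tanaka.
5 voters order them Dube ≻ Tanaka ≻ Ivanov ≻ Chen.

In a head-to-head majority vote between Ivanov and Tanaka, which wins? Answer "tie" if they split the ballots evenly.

Tanaka

Ballots ranking Ivanov above Tanaka: 5 + 1 = 6.
Ballots ranking Tanaka above Ivanov: 16 − 6 = 10.
Tanaka wins the head-to-head 10–6.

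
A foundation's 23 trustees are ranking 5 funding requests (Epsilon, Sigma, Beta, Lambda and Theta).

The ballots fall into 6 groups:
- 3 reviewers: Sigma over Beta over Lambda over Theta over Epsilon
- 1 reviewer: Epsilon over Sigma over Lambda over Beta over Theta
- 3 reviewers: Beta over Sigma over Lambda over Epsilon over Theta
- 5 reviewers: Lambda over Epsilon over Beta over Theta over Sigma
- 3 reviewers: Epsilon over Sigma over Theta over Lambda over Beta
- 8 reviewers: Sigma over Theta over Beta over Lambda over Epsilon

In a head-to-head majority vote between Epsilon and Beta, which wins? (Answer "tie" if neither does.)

Ballots ranking Epsilon above Beta: 1 + 5 + 3 = 9.
Ballots ranking Beta above Epsilon: 23 − 9 = 14.
Beta wins the head-to-head 14–9.

Beta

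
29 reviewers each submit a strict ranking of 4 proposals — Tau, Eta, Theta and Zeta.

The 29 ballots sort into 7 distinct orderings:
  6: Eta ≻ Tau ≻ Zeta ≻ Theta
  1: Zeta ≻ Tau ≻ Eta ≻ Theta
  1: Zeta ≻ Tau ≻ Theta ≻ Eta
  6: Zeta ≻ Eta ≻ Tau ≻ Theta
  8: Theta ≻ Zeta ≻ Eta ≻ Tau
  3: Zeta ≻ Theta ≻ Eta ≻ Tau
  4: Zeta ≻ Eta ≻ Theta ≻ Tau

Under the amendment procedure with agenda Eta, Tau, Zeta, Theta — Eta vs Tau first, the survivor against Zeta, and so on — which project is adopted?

Zeta

Round 1: Eta vs Tau — 27–2, Eta advances.
Round 2: Eta vs Zeta — 6–23, Zeta advances.
Round 3: Zeta vs Theta — 21–8, Zeta advances.
Zeta survives the agenda.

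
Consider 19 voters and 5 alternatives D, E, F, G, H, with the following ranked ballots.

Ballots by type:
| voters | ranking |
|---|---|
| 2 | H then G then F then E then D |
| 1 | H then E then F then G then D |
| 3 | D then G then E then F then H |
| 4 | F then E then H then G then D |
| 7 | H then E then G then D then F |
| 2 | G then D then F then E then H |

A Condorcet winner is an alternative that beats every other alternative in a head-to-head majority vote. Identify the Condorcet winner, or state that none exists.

H

Pairwise majorities:
D vs E: D preferred on 3+2 = 5 ballots; E wins 14–5.
D–F: D 12–7.
D vs G: G wins 16–3.
D vs H: D preferred on 3+2 = 5 ballots; H wins 14–5.
E vs F: 11 to 8, E.
E vs G: E, 12–7.
E vs H: E preferred on 3+4+2 = 9 ballots; H wins 10–9.
F vs G: G, 14–5.
F vs H: 3+4+2 = 9 for F, 10 for H — H by 10–9.
G–H: H 14–5.
H defeats every rival head-to-head and is the Condorcet winner.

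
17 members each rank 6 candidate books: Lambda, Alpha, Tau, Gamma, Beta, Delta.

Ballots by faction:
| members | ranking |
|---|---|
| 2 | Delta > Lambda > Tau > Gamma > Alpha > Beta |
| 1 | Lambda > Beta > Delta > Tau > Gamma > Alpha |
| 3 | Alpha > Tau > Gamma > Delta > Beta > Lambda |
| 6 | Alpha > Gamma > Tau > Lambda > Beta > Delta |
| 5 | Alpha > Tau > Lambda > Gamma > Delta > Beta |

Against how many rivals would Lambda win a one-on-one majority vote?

2

Lambda against each rival (17 members):
Lambda vs Alpha: Lambda preferred on 2+1 = 3 ballots; Alpha wins 14–3.
Lambda vs Tau: Lambda preferred on 2+1 = 3 ballots; Tau wins 14–3.
Lambda vs Gamma: 8 to 9, Gamma.
Lambda vs Beta: Lambda, 14–3.
Lambda–Delta: Lambda 12–5.
Lambda beats Beta, Delta; loses to Alpha, Tau, Gamma — 2 pairwise wins.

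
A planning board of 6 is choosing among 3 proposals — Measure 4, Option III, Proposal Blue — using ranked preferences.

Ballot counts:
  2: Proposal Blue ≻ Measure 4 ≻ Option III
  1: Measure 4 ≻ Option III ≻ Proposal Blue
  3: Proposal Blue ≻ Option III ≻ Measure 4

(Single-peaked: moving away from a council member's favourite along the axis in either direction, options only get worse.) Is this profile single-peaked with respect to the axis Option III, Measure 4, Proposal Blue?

Axis positions: Option III=1, Measure 4=2, Proposal Blue=3.
Faction 1 (peak Proposal Blue at position 3): ranking walks positions 3-2-1, expanding outward from the peak — single-peaked.
Faction 2 (peak Measure 4 at position 2): ranking walks positions 2-1-3, expanding outward from the peak — single-peaked.
Faction 3: ranking walks positions 3-1-2; Option III is ranked above Measure 4 even though Measure 4 lies between Option III and the peak Proposal Blue on the axis — preferences dip and rise again. Not single-peaked.
Faction 3 violates single-peakedness, so the profile is not single-peaked on this axis.

no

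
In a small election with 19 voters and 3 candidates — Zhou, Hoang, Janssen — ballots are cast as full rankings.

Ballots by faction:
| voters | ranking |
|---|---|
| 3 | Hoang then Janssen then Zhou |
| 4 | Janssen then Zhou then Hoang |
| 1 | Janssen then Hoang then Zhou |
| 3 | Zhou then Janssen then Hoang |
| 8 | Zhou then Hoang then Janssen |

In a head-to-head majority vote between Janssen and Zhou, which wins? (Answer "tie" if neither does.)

Zhou

Ballots ranking Janssen above Zhou: 3 + 4 + 1 = 8.
Ballots ranking Zhou above Janssen: 19 − 8 = 11.
Zhou wins the head-to-head 11–8.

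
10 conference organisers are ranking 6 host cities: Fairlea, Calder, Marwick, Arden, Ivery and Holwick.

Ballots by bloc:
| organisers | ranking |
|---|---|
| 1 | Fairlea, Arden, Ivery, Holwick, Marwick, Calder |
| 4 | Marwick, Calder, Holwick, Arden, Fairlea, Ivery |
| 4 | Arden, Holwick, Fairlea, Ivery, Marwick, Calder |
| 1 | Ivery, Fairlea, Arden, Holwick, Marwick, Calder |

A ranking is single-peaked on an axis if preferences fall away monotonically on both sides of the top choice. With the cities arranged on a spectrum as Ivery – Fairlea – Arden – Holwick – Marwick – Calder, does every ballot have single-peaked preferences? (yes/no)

yes

Axis positions: Ivery=1, Fairlea=2, Arden=3, Holwick=4, Marwick=5, Calder=6.
Bloc 1 (peak Fairlea at position 2): ranking walks positions 2-3-1-4-5-6, expanding outward from the peak — single-peaked.
Bloc 2 (peak Marwick at position 5): ranking walks positions 5-6-4-3-2-1, expanding outward from the peak — single-peaked.
Bloc 3 (peak Arden at position 3): ranking walks positions 3-4-2-1-5-6, expanding outward from the peak — single-peaked.
Bloc 4 (peak Ivery at position 1): ranking walks positions 1-2-3-4-5-6, expanding outward from the peak — single-peaked.
Every ranking is single-peaked on this axis.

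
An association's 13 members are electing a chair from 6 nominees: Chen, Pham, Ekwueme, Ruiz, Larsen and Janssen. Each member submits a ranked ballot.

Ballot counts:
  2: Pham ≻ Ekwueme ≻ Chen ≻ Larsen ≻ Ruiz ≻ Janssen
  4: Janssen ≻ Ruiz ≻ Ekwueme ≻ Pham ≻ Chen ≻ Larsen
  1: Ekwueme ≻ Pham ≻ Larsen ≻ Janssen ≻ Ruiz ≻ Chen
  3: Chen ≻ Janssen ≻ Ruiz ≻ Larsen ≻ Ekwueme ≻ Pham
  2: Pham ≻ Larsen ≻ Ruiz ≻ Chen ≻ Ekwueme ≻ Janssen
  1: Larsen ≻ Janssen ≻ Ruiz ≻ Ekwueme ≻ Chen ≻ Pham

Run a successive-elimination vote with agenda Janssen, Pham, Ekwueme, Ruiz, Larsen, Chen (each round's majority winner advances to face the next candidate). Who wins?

Round 1: Janssen vs Pham — 8–5, Janssen advances.
Round 2: Janssen vs Ekwueme — 8–5, Janssen advances.
Round 3: Janssen vs Ruiz — 9–4, Janssen advances.
Round 4: Janssen vs Larsen — 7–6, Janssen advances.
Round 5: Janssen vs Chen — 6–7, Chen advances.
The agenda winner is Chen.

Chen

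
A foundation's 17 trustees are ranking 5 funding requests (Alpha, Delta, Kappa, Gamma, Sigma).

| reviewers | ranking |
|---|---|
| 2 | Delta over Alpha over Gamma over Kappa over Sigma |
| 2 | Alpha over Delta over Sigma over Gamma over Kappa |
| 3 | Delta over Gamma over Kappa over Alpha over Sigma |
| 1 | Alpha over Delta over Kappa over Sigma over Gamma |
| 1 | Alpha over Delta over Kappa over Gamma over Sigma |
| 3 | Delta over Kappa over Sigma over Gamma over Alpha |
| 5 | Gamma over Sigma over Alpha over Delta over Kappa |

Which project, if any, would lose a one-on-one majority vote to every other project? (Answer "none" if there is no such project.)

Sigma

Pairwise majorities:
Alpha vs Delta: Alpha, 9–8.
Alpha vs Kappa: 2+2+1+1+5 = 11 for Alpha, 6 for Kappa — Alpha by 11–6.
Alpha vs Gamma: Gamma wins 11–6.
Alpha vs Sigma: 2+2+3+1+1 = 9 for Alpha, 8 for Sigma — Alpha by 9–8.
Delta vs Kappa: 17 for Delta, 0 for Kappa — Delta by 17–0.
Delta vs Gamma: Delta preferred on 2+2+3+1+1+3 = 12 ballots; Delta wins 12–5.
Delta vs Sigma: 12 to 5, Delta.
Kappa vs Gamma: Gamma, 12–5.
Kappa vs Sigma: Kappa is ranked higher on 2+3+1+1+3 = 10 ballots, Sigma on 7. Kappa wins 10–7.
Gamma vs Sigma: Gamma preferred on 2+3+1+5 = 11 ballots; Gamma wins 11–6.
Sigma is beaten in every head-to-head and is the Condorcet loser.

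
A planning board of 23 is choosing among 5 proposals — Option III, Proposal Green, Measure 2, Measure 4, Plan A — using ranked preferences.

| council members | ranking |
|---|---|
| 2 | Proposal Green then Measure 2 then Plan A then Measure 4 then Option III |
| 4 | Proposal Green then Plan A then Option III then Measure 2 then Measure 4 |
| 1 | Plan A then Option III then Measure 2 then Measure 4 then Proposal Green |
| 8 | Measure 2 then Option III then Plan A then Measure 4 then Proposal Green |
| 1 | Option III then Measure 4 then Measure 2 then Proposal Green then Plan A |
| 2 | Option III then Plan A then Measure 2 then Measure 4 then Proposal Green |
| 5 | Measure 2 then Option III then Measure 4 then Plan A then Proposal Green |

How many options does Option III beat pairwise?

3

Option III against each rival (23 council members):
Option III vs Proposal Green: 1+8+1+2+5 = 17 for Option III, 6 for Proposal Green — Option III by 17–6.
Option III vs Measure 2: 8 to 15, Measure 2.
Option III vs Measure 4: 21 to 2, Option III.
Option III vs Plan A: Option III, 16–7.
Option III beats Proposal Green, Measure 4, Plan A; loses to Measure 2 — 3 pairwise wins.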